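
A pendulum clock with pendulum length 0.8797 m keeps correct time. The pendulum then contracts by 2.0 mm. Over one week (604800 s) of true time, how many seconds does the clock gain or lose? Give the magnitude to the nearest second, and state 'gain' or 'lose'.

T ∝ √L, so T'/T = √(0.87770/0.8797) = 0.998863.
In 604800 s of true time the clock registers 604800/0.998863 = 605488.7 s, so it gains 689 s.

gain 689 s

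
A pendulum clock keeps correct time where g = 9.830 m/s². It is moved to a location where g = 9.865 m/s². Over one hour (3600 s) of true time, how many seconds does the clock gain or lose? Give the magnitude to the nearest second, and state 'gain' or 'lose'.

gain 6 s

The clock's period scales as T ∝ 1/√g, so T'/T = √(9.830/9.865) = 0.998224.
In 3600 s of true time the clock registers 3600/0.998224 = 3606.4 s, so it gains 6 s.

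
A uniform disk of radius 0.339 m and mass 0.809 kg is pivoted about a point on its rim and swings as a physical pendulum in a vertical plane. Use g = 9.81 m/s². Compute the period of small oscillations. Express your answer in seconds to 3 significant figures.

I_cm = ½mr² = 0.04649 kg·m². The pivot is at distance d = 0.339 m from the centre of mass.
By the parallel-axis theorem, I = I_cm + md² = 0.04649 + 0.09297 = 0.1395 kg·m².
T = 2π√(I/(mgd)) = 2π√(0.1395/(0.809 × 9.81 × 0.339)) = 1.43 s.

1.43 s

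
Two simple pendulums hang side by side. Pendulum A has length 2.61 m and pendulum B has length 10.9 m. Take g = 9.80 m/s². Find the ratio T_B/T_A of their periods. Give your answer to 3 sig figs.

2.04

T ∝ √L, so T_B/T_A = √(L_B/L_A) = √(10.9/2.61) = 2.04.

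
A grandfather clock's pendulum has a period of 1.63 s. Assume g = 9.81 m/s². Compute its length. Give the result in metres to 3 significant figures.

0.660 m

From T = 2π√(L/g), L = gT²/(4π²) = 9.81 × 1.630²/(4π²) = 0.660 m.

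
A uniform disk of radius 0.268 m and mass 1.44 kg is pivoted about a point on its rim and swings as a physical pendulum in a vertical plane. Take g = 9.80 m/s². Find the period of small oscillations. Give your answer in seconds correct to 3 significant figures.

1.27 s

I_cm = ½mr² = 0.05171 kg·m². The pivot is at distance d = 0.268 m from the centre of mass.
By the parallel-axis theorem, I = I_cm + md² = 0.05171 + 0.1034 = 0.1551 kg·m².
T = 2π√(I/(mgd)) = 2π√(0.1551/(1.44 × 9.80 × 0.268)) = 1.27 s.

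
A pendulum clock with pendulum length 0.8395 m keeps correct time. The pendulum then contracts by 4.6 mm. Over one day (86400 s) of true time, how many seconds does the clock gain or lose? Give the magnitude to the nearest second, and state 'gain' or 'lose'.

gain 238 s

T ∝ √L, so T'/T = √(0.83490/0.8395) = 0.997257.
In 86400 s of true time the clock registers 86400/0.997257 = 86637.7 s, so it gains 238 s.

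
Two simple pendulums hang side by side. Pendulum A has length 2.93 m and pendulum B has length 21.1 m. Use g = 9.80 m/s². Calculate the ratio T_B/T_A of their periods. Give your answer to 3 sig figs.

2.68

T ∝ √L, so T_B/T_A = √(L_B/L_A) = √(21.1/2.93) = 2.68.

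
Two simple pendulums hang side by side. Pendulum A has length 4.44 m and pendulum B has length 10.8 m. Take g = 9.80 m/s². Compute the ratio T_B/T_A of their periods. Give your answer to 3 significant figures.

1.56

T ∝ √L, so T_B/T_A = √(L_B/L_A) = √(10.8/4.44) = 1.56.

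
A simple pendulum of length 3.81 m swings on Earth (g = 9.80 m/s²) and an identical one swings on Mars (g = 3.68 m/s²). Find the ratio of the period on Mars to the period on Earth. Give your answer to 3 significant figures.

T ∝ 1/√g, so T₂/T₁ = √(g₁/g₂) = √(9.80/3.68) = 1.63.

1.63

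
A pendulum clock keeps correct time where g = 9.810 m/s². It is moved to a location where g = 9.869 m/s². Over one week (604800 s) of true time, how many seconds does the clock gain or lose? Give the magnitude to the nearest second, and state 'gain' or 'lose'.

The clock's period scales as T ∝ 1/√g, so T'/T = √(9.810/9.869) = 0.997006.
In 604800 s of true time the clock registers 604800/0.997006 = 606616.0 s, so it gains 1816 s.

gain 1816 s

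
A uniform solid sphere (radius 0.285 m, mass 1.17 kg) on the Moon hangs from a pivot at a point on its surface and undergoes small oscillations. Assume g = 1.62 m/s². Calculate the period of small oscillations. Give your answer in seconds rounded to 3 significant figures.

I_cm = (2/5)mr² = 0.03801 kg·m². The pivot is at distance d = 0.285 m from the centre of mass.
By the parallel-axis theorem, I = I_cm + md² = 0.03801 + 0.09503 = 0.1330 kg·m².
T = 2π√(I/(mgd)) = 2π√(0.1330/(1.17 × 1.62 × 0.285)) = 3.12 s.

3.12 s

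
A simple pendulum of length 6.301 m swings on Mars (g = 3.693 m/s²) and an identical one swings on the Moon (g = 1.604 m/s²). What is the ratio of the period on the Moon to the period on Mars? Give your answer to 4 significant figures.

1.517

T ∝ 1/√g, so T₂/T₁ = √(g₁/g₂) = √(3.693/1.604) = 1.517.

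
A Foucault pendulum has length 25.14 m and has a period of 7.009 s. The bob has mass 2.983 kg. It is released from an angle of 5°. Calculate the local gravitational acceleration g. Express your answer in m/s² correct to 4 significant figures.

From T = 2π√(L/g), g = 4π²L/T² = 4π² × 25.14/7.0090² = 20.20 m/s².

20.20 m/s²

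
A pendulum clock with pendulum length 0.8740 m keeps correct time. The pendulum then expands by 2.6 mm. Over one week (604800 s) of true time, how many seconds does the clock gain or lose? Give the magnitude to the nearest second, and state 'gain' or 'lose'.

lose 898 s

T ∝ √L, so T'/T = √(0.87660/0.8740) = 1.00149.
In 604800 s of true time the clock registers 604800/1.00149 = 603902.4 s, so it loses 898 s.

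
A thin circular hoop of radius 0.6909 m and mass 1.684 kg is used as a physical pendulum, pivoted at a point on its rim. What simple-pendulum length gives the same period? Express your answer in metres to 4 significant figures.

1.382 m

The equivalent simple-pendulum length is L_eq = I/(md), where I is about the pivot and d = 0.69090 m.
I_cm = mR² = 0.80385 kg·m², so I = I_cm + md² = 0.80385 + 0.80385 = 1.6077 kg·m².
L_eq = 1.6077/(1.684 × 0.69090) = 1.382 m.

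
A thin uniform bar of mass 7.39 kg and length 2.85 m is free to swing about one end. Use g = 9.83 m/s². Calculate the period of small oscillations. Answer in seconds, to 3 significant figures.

2.76 s

For a physical pendulum T = 2π√(I/(mgd)), with d = 1.425 m from pivot to centre of mass.
I_cm = mL²/12 = 7.39 × 2.85²/12 = 5.002 kg·m²; I = I_cm + md² = 5.002 + 7.39 × 1.425² = 20.01 kg·m².
T = 2π√(20.01/(7.39 × 9.83 × 1.425)) = 2.76 s.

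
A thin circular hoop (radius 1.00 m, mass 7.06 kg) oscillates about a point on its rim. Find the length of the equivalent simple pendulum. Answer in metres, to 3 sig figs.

The equivalent simple-pendulum length is L_eq = I/(md), where I is about the pivot and d = 1.000 m.
I_cm = mR² = 7.060 kg·m², so I = I_cm + md² = 7.060 + 7.060 = 14.12 kg·m².
L_eq = 14.12/(7.06 × 1.000) = 2.00 m.

2.00 m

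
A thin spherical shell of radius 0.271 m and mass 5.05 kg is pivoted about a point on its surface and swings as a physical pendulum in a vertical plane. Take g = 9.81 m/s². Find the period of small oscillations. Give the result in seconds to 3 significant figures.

I_cm = (2/3)mr² = 0.2473 kg·m². The pivot is at distance d = 0.271 m from the centre of mass.
By the parallel-axis theorem, I = I_cm + md² = 0.2473 + 0.3709 = 0.6181 kg·m².
T = 2π√(I/(mgd)) = 2π√(0.6181/(5.05 × 9.81 × 0.271)) = 1.35 s.

1.35 s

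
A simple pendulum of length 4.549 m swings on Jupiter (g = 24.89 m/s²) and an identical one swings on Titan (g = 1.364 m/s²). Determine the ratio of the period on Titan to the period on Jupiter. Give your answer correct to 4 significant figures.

T ∝ 1/√g, so T₂/T₁ = √(g₁/g₂) = √(24.89/1.364) = 4.272.

4.272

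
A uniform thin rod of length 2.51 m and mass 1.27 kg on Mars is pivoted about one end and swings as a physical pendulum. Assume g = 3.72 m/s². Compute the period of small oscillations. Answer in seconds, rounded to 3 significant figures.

4.21 s

For a physical pendulum T = 2π√(I/(mgd)), with d = 1.255 m from pivot to centre of mass.
I_cm = mL²/12 = 1.27 × 2.51²/12 = 0.6668 kg·m²; I = I_cm + md² = 0.6668 + 1.27 × 1.255² = 2.667 kg·m².
T = 2π√(2.667/(1.27 × 3.72 × 1.255)) = 4.21 s.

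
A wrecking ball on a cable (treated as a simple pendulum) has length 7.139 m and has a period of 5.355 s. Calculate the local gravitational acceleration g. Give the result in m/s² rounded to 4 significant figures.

9.828 m/s²

From T = 2π√(L/g), g = 4π²L/T² = 4π² × 7.139/5.3550² = 9.828 m/s².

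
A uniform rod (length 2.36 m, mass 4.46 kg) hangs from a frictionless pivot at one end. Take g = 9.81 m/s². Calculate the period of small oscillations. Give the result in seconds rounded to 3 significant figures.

For a physical pendulum T = 2π√(I/(mgd)), with d = 1.180 m from pivot to centre of mass.
I_cm = mL²/12 = 4.46 × 2.36²/12 = 2.070 kg·m²; I = I_cm + md² = 2.070 + 4.46 × 1.180² = 8.280 kg·m².
T = 2π√(8.280/(4.46 × 9.81 × 1.180)) = 2.52 s.

2.52 s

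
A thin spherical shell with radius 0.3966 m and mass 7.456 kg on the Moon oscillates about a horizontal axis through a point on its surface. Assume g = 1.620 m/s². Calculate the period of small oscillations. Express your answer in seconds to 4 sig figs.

I_cm = (2/3)mr² = 0.78184 kg·m². The pivot is at distance d = 0.3966 m from the centre of mass.
By the parallel-axis theorem, I = I_cm + md² = 0.78184 + 1.1728 = 1.9546 kg·m².
T = 2π√(I/(mgd)) = 2π√(1.9546/(7.456 × 1.620 × 0.3966)) = 4.013 s.

4.013 s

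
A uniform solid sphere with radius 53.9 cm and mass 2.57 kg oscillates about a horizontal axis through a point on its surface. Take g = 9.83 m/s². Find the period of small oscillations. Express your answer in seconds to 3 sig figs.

I_cm = (2/5)mr² = 0.2987 kg·m². The pivot is at distance d = 0.539 m from the centre of mass.
By the parallel-axis theorem, I = I_cm + md² = 0.2987 + 0.7466 = 1.045 kg·m².
T = 2π√(I/(mgd)) = 2π√(1.045/(2.57 × 9.83 × 0.539)) = 1.74 s.

1.74 s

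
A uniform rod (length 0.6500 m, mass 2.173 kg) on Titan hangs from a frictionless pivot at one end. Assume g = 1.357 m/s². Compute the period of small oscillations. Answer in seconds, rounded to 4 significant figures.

3.551 s

For a physical pendulum T = 2π√(I/(mgd)), with d = 0.32500 m from pivot to centre of mass.
I_cm = mL²/12 = 2.173 × 0.6500²/12 = 0.076508 kg·m²; I = I_cm + md² = 0.076508 + 2.173 × 0.32500² = 0.30603 kg·m².
T = 2π√(0.30603/(2.173 × 1.357 × 0.32500)) = 3.551 s.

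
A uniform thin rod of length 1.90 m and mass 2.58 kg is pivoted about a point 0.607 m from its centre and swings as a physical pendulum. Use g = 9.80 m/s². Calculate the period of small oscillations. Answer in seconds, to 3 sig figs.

2.11 s

For a physical pendulum T = 2π√(I/(mgd)), with d = 0.6070 m from pivot to centre of mass.
I_cm = mL²/12 = 2.58 × 1.90²/12 = 0.7762 kg·m²; I = I_cm + md² = 0.7762 + 2.58 × 0.6070² = 1.727 kg·m².
T = 2π√(1.727/(2.58 × 9.80 × 0.6070)) = 2.11 s.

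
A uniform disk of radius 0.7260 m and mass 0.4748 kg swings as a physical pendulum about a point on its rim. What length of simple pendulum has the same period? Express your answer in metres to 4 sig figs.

The equivalent simple-pendulum length is L_eq = I/(md), where I is about the pivot and d = 0.72600 m.
I_cm = ½mR² = 0.12513 kg·m², so I = I_cm + md² = 0.12513 + 0.25026 = 0.37538 kg·m².
L_eq = 0.37538/(0.4748 × 0.72600) = 1.089 m.

1.089 m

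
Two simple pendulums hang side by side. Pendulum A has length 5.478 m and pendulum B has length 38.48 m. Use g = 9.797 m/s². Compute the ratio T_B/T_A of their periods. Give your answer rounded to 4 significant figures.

2.650

T ∝ √L, so T_B/T_A = √(L_B/L_A) = √(38.48/5.478) = 2.650.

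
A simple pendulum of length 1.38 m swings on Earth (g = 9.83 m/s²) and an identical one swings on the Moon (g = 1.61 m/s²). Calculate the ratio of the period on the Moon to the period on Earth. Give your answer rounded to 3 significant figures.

T ∝ 1/√g, so T₂/T₁ = √(g₁/g₂) = √(9.83/1.61) = 2.47.

2.47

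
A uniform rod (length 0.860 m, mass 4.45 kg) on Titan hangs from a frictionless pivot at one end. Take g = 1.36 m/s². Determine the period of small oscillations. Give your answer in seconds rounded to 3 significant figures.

4.08 s

For a physical pendulum T = 2π√(I/(mgd)), with d = 0.4300 m from pivot to centre of mass.
I_cm = mL²/12 = 4.45 × 0.860²/12 = 0.2743 kg·m²; I = I_cm + md² = 0.2743 + 4.45 × 0.4300² = 1.097 kg·m².
T = 2π√(1.097/(4.45 × 1.36 × 0.4300)) = 4.08 s.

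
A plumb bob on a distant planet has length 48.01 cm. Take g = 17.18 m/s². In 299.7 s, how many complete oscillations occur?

285

T = 2π√(L/g) = 2π√(0.4801/17.18) = 1.0504 s.
Number of complete oscillations = ⌊299.7/1.0504⌋ = ⌊285.33⌋ = 285.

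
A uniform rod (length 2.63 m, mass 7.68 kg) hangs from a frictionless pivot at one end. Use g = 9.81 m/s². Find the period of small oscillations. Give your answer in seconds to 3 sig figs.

For a physical pendulum T = 2π√(I/(mgd)), with d = 1.315 m from pivot to centre of mass.
I_cm = mL²/12 = 7.68 × 2.63²/12 = 4.427 kg·m²; I = I_cm + md² = 4.427 + 7.68 × 1.315² = 17.71 kg·m².
T = 2π√(17.71/(7.68 × 9.81 × 1.315)) = 2.66 s.

2.66 s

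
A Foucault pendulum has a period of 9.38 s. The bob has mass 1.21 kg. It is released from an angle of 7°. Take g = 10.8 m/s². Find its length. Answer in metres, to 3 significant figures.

24.1 m

From T = 2π√(L/g), L = gT²/(4π²) = 10.8 × 9.380²/(4π²) = 24.1 m.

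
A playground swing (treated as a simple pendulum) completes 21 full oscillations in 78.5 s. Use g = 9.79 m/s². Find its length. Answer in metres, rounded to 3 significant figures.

T = 78.5/21 = 3.738 s.
From T = 2π√(L/g), L = gT²/(4π²) = 9.79 × 3.738²/(4π²) = 3.47 m.

3.47 m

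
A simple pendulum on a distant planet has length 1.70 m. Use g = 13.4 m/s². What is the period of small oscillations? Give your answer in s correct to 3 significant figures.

2.24 s

T = 2π√(L/g) = 2π√(1.70/13.4) = 2π × 0.3562 = 2.24 s.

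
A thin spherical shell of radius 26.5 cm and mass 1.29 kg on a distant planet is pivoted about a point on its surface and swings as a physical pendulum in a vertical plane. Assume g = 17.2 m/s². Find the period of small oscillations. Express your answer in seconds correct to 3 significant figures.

I_cm = (2/3)mr² = 0.06039 kg·m². The pivot is at distance d = 0.265 m from the centre of mass.
By the parallel-axis theorem, I = I_cm + md² = 0.06039 + 0.09059 = 0.1510 kg·m².
T = 2π√(I/(mgd)) = 2π√(0.1510/(1.29 × 17.2 × 0.265)) = 1.01 s.

1.01 s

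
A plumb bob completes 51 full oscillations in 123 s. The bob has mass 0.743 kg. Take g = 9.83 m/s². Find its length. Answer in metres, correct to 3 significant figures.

1.45 m

T = 123/51 = 2.412 s.
From T = 2π√(L/g), L = gT²/(4π²) = 9.83 × 2.412²/(4π²) = 1.45 m.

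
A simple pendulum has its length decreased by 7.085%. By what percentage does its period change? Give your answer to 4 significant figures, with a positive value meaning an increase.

-3.608%

T ∝ √L, so T'/T = √(0.92915) = 0.96392.
Percentage change in T = (0.96392 − 1) × 100% = -3.608%.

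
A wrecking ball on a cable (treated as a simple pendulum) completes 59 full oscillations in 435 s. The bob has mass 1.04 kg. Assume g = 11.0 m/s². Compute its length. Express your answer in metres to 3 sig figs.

15.1 m

T = 435/59 = 7.373 s.
From T = 2π√(L/g), L = gT²/(4π²) = 11.0 × 7.373²/(4π²) = 15.1 m.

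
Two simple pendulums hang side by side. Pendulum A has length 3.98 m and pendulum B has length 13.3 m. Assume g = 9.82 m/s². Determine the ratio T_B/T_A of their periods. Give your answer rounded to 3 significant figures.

T ∝ √L, so T_B/T_A = √(L_B/L_A) = √(13.3/3.98) = 1.83.

1.83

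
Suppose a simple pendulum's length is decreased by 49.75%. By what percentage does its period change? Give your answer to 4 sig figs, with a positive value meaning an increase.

-29.11%

T ∝ √L, so T'/T = √(0.50250) = 0.70887.
Percentage change in T = (0.70887 − 1) × 100% = -29.11%.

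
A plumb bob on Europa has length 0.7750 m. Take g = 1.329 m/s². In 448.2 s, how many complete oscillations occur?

T = 2π√(L/g) = 2π√(0.7750/1.329) = 4.7981 s.
Number of complete oscillations = ⌊448.2/4.7981⌋ = ⌊93.412⌋ = 93.

93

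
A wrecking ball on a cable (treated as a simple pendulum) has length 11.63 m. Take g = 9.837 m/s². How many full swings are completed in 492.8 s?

T = 2π√(L/g) = 2π√(11.63/9.837) = 6.8319 s.
Number of complete oscillations = ⌊492.8/6.8319⌋ = ⌊72.133⌋ = 72.

72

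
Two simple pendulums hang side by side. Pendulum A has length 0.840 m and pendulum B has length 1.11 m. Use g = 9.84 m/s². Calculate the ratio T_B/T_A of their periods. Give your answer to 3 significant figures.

T ∝ √L, so T_B/T_A = √(L_B/L_A) = √(1.11/0.840) = 1.15.

1.15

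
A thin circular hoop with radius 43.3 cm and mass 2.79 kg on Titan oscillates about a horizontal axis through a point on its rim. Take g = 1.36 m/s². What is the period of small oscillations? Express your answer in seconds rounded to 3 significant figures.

5.01 s

I_cm = mr² = 0.5231 kg·m². The pivot is at distance d = 0.433 m from the centre of mass.
By the parallel-axis theorem, I = I_cm + md² = 0.5231 + 0.5231 = 1.046 kg·m².
T = 2π√(I/(mgd)) = 2π√(1.046/(2.79 × 1.36 × 0.433)) = 5.01 s.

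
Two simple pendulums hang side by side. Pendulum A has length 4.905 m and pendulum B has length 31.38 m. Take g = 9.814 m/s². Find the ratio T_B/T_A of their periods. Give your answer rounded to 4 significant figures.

2.529

T ∝ √L, so T_B/T_A = √(L_B/L_A) = √(31.38/4.905) = 2.529.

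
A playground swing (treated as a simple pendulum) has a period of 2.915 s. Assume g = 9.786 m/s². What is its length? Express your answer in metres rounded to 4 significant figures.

From T = 2π√(L/g), L = gT²/(4π²) = 9.786 × 2.9150²/(4π²) = 2.106 m.

2.106 m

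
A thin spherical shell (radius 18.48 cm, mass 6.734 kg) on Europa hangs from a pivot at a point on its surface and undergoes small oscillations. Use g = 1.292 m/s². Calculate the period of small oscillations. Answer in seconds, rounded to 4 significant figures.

I_cm = (2/3)mr² = 0.15332 kg·m². The pivot is at distance d = 0.1848 m from the centre of mass.
By the parallel-axis theorem, I = I_cm + md² = 0.15332 + 0.22997 = 0.38329 kg·m².
T = 2π√(I/(mgd)) = 2π√(0.38329/(6.734 × 1.292 × 0.1848)) = 3.068 s.

3.068 s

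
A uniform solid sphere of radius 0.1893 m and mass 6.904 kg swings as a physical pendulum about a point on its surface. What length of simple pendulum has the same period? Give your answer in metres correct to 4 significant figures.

The equivalent simple-pendulum length is L_eq = I/(md), where I is about the pivot and d = 0.18930 m.
I_cm = (2/5)mR² = 0.098961 kg·m², so I = I_cm + md² = 0.098961 + 0.24740 = 0.34636 kg·m².
L_eq = 0.34636/(6.904 × 0.18930) = 0.2650 m.

0.2650 m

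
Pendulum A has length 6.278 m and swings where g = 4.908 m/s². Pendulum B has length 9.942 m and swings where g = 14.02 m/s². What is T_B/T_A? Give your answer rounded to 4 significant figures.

T = 2π√(L/g), so T_B/T_A = √((L_B/g_B)/(L_A/g_A)) = √((9.942/14.02)/(6.278/4.908)) = 0.7446.

0.7446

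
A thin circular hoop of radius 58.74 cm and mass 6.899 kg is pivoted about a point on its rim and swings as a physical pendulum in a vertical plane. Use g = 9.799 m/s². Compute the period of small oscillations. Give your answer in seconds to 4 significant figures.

I_cm = mr² = 2.3804 kg·m². The pivot is at distance d = 0.5874 m from the centre of mass.
By the parallel-axis theorem, I = I_cm + md² = 2.3804 + 2.3804 = 4.7608 kg·m².
T = 2π√(I/(mgd)) = 2π√(4.7608/(6.899 × 9.799 × 0.5874)) = 2.176 s.

2.176 s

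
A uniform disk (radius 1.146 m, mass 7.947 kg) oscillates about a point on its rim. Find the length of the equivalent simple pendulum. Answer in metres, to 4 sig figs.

The equivalent simple-pendulum length is L_eq = I/(md), where I is about the pivot and d = 1.1460 m.
I_cm = ½mR² = 5.2185 kg·m², so I = I_cm + md² = 5.2185 + 10.437 = 15.655 kg·m².
L_eq = 15.655/(7.947 × 1.1460) = 1.719 m.

1.719 m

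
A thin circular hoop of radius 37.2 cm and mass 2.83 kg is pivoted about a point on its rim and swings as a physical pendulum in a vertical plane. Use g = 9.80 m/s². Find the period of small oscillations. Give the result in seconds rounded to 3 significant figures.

1.73 s

I_cm = mr² = 0.3916 kg·m². The pivot is at distance d = 0.372 m from the centre of mass.
By the parallel-axis theorem, I = I_cm + md² = 0.3916 + 0.3916 = 0.7833 kg·m².
T = 2π√(I/(mgd)) = 2π√(0.7833/(2.83 × 9.80 × 0.372)) = 1.73 s.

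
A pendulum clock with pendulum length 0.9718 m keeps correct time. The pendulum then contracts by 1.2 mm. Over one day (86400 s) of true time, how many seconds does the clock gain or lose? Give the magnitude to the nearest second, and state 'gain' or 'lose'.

T ∝ √L, so T'/T = √(0.97060/0.9718) = 0.999382.
In 86400 s of true time the clock registers 86400/0.999382 = 86453.4 s, so it gains 53 s.

gain 53 s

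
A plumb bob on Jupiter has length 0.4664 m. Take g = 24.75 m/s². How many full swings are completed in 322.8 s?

374

T = 2π√(L/g) = 2π√(0.4664/24.75) = 0.86252 s.
Number of complete oscillations = ⌊322.8/0.86252⌋ = ⌊374.25⌋ = 374.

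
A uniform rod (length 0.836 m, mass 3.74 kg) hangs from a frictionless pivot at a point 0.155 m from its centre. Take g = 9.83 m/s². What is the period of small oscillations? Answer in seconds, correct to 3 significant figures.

1.46 s

For a physical pendulum T = 2π√(I/(mgd)), with d = 0.1550 m from pivot to centre of mass.
I_cm = mL²/12 = 3.74 × 0.836²/12 = 0.2178 kg·m²; I = I_cm + md² = 0.2178 + 3.74 × 0.1550² = 0.3077 kg·m².
T = 2π√(0.3077/(3.74 × 9.83 × 0.1550)) = 1.46 s.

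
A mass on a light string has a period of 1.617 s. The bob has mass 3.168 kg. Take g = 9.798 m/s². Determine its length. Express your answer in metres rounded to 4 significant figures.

From T = 2π√(L/g), L = gT²/(4π²) = 9.798 × 1.6170²/(4π²) = 0.6489 m.

0.6489 m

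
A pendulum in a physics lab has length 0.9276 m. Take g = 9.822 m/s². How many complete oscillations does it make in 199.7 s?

103

T = 2π√(L/g) = 2π√(0.9276/9.822) = 1.9309 s.
Number of complete oscillations = ⌊199.7/1.9309⌋ = ⌊103.42⌋ = 103.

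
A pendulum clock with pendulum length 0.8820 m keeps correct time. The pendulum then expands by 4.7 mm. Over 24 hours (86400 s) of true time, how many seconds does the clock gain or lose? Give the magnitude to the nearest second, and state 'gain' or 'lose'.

T ∝ √L, so T'/T = √(0.88670/0.8820) = 1.00266.
In 86400 s of true time the clock registers 86400/1.00266 = 86170.7 s, so it loses 229 s.

lose 229 s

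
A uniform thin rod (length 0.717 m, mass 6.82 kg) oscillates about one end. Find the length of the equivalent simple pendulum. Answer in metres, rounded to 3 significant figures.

0.478 m

The equivalent simple-pendulum length is L_eq = I/(md), where I is about the pivot and d = 0.3585 m.
I_cm = (1/12)mL² = 0.2922 kg·m², so I = I_cm + md² = 0.2922 + 0.8765 = 1.169 kg·m².
L_eq = 1.169/(6.82 × 0.3585) = 0.478 m.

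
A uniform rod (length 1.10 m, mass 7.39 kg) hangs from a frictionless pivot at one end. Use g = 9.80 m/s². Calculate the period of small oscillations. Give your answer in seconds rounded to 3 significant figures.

1.72 s

For a physical pendulum T = 2π√(I/(mgd)), with d = 0.5500 m from pivot to centre of mass.
I_cm = mL²/12 = 7.39 × 1.10²/12 = 0.7452 kg·m²; I = I_cm + md² = 0.7452 + 7.39 × 0.5500² = 2.981 kg·m².
T = 2π√(2.981/(7.39 × 9.80 × 0.5500)) = 1.72 s.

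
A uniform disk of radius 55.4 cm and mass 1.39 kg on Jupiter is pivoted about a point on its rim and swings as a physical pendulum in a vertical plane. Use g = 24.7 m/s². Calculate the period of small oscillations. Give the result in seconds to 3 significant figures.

1.15 s

I_cm = ½mr² = 0.2133 kg·m². The pivot is at distance d = 0.554 m from the centre of mass.
By the parallel-axis theorem, I = I_cm + md² = 0.2133 + 0.4266 = 0.6399 kg·m².
T = 2π√(I/(mgd)) = 2π√(0.6399/(1.39 × 24.7 × 0.554)) = 1.15 s.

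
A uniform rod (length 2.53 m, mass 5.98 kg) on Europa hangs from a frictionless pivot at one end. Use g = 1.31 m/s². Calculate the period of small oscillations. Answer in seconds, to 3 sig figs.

7.13 s

For a physical pendulum T = 2π√(I/(mgd)), with d = 1.265 m from pivot to centre of mass.
I_cm = mL²/12 = 5.98 × 2.53²/12 = 3.190 kg·m²; I = I_cm + md² = 3.190 + 5.98 × 1.265² = 12.76 kg·m².
T = 2π√(12.76/(5.98 × 1.31 × 1.265)) = 7.13 s.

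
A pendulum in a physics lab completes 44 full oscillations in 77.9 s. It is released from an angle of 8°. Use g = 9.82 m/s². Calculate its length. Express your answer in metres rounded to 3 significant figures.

T = 77.9/44 = 1.770 s.
From T = 2π√(L/g), L = gT²/(4π²) = 9.82 × 1.770²/(4π²) = 0.780 m.

0.780 m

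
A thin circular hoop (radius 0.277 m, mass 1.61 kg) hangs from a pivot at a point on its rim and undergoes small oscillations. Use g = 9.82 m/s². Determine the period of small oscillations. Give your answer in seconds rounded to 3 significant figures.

I_cm = mr² = 0.1235 kg·m². The pivot is at distance d = 0.277 m from the centre of mass.
By the parallel-axis theorem, I = I_cm + md² = 0.1235 + 0.1235 = 0.2471 kg·m².
T = 2π√(I/(mgd)) = 2π√(0.2471/(1.61 × 9.82 × 0.277)) = 1.49 s.

1.49 s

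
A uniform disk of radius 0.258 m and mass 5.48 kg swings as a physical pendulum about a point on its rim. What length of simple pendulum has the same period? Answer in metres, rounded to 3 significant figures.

0.387 m

The equivalent simple-pendulum length is L_eq = I/(md), where I is about the pivot and d = 0.2580 m.
I_cm = ½mR² = 0.1824 kg·m², so I = I_cm + md² = 0.1824 + 0.3648 = 0.5472 kg·m².
L_eq = 0.5472/(5.48 × 0.2580) = 0.387 m.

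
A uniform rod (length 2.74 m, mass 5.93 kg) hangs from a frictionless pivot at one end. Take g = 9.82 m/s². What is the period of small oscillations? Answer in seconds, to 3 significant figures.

For a physical pendulum T = 2π√(I/(mgd)), with d = 1.370 m from pivot to centre of mass.
I_cm = mL²/12 = 5.93 × 2.74²/12 = 3.710 kg·m²; I = I_cm + md² = 3.710 + 5.93 × 1.370² = 14.84 kg·m².
T = 2π√(14.84/(5.93 × 9.82 × 1.370)) = 2.71 s.

2.71 s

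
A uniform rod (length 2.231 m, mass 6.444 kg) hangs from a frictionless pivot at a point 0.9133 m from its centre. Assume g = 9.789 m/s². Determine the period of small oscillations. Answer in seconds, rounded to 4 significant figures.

2.348 s

For a physical pendulum T = 2π√(I/(mgd)), with d = 0.91330 m from pivot to centre of mass.
I_cm = mL²/12 = 6.444 × 2.231²/12 = 2.6728 kg·m²; I = I_cm + md² = 2.6728 + 6.444 × 0.91330² = 8.0479 kg·m².
T = 2π√(8.0479/(6.444 × 9.789 × 0.91330)) = 2.348 s.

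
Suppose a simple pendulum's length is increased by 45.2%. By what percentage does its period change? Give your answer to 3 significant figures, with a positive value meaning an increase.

20.5%

T ∝ √L, so T'/T = √(1.452) = 1.205.
Percentage change in T = (1.205 − 1) × 100% = 20.5%.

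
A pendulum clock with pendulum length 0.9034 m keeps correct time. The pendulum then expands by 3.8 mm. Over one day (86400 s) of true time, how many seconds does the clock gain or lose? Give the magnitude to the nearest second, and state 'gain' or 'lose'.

lose 181 s

T ∝ √L, so T'/T = √(0.90720/0.9034) = 1.00210.
In 86400 s of true time the clock registers 86400/1.00210 = 86218.9 s, so it loses 181 s.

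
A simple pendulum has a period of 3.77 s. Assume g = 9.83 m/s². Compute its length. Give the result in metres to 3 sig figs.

3.54 m

From T = 2π√(L/g), L = gT²/(4π²) = 9.83 × 3.770²/(4π²) = 3.54 m.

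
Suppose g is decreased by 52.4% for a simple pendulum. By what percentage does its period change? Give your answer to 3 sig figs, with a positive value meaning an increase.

T ∝ 1/√g, so T'/T = 1/√(0.4760) = 1.449.
Percentage change in T = (1.449 − 1) × 100% = 44.9%.

44.9%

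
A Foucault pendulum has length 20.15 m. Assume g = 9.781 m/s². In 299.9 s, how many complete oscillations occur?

T = 2π√(L/g) = 2π√(20.15/9.781) = 9.0183 s.
Number of complete oscillations = ⌊299.9/9.0183⌋ = ⌊33.255⌋ = 33.

33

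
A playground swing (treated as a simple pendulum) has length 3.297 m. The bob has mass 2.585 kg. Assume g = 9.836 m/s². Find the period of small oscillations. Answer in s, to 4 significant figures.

T = 2π√(L/g) = 2π√(3.297/9.836) = 2π × 0.57896 = 3.638 s.

3.638 s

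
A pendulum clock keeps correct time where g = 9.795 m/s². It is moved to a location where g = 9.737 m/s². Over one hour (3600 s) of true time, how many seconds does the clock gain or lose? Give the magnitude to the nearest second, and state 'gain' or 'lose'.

lose 11 s

The clock's period scales as T ∝ 1/√g, so T'/T = √(9.795/9.737) = 1.00297.
In 3600 s of true time the clock registers 3600/1.00297 = 3589.3 s, so it loses 11 s.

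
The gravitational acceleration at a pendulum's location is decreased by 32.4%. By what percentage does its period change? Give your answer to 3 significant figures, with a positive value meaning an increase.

21.6%

T ∝ 1/√g, so T'/T = 1/√(0.6760) = 1.216.
Percentage change in T = (1.216 − 1) × 100% = 21.6%.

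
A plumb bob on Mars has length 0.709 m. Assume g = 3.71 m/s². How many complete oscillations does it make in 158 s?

T = 2π√(L/g) = 2π√(0.709/3.71) = 2.747 s.
Number of complete oscillations = ⌊158/2.747⌋ = ⌊57.52⌋ = 57.

57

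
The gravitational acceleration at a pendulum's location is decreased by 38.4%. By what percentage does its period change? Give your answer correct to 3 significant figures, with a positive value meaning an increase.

27.4%

T ∝ 1/√g, so T'/T = 1/√(0.6160) = 1.274.
Percentage change in T = (1.274 − 1) × 100% = 27.4%.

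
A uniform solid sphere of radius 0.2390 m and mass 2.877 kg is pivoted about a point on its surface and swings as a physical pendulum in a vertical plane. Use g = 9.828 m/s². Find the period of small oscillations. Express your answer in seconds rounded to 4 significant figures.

I_cm = (2/5)mr² = 0.065735 kg·m². The pivot is at distance d = 0.2390 m from the centre of mass.
By the parallel-axis theorem, I = I_cm + md² = 0.065735 + 0.16434 = 0.23007 kg·m².
T = 2π√(I/(mgd)) = 2π√(0.23007/(2.877 × 9.828 × 0.2390)) = 1.159 s.

1.159 s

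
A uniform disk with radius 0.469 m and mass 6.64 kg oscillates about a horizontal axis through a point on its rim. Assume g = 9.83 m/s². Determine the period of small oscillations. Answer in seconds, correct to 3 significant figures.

I_cm = ½mr² = 0.7303 kg·m². The pivot is at distance d = 0.469 m from the centre of mass.
By the parallel-axis theorem, I = I_cm + md² = 0.7303 + 1.461 = 2.191 kg·m².
T = 2π√(I/(mgd)) = 2π√(2.191/(6.64 × 9.83 × 0.469)) = 1.68 s.

1.68 s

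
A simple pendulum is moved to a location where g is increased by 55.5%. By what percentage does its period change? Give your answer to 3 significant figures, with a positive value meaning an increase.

T ∝ 1/√g, so T'/T = 1/√(1.555) = 0.8019.
Percentage change in T = (0.8019 − 1) × 100% = -19.8%.

-19.8%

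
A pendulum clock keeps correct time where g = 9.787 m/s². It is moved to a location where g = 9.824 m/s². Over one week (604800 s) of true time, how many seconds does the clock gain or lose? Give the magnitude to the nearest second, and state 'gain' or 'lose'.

The clock's period scales as T ∝ 1/√g, so T'/T = √(9.787/9.824) = 0.998115.
In 604800 s of true time the clock registers 604800/0.998115 = 605942.2 s, so it gains 1142 s.

gain 1142 s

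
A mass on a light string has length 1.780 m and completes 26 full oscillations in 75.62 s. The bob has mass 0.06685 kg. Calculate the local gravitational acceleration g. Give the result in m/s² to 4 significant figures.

T = 75.62/26 = 2.9085 s.
From T = 2π√(L/g), g = 4π²L/T² = 4π² × 1.780/2.9085² = 8.307 m/s².

8.307 m/s²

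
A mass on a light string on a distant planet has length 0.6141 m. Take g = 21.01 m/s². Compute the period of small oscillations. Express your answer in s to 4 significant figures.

T = 2π√(L/g) = 2π√(0.6141/21.01) = 2π × 0.17096 = 1.074 s.

1.074 s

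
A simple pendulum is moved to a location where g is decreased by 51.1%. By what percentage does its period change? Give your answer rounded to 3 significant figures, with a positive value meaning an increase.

T ∝ 1/√g, so T'/T = 1/√(0.4890) = 1.430.
Percentage change in T = (1.430 − 1) × 100% = 43.0%.

43.0%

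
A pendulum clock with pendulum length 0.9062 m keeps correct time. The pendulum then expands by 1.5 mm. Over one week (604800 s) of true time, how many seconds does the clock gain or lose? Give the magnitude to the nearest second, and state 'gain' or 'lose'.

T ∝ √L, so T'/T = √(0.90770/0.9062) = 1.00083.
In 604800 s of true time the clock registers 604800/1.00083 = 604300.1 s, so it loses 500 s.

lose 500 s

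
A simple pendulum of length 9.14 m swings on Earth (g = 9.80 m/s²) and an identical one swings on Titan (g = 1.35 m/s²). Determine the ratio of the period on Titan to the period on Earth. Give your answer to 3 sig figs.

T ∝ 1/√g, so T₂/T₁ = √(g₁/g₂) = √(9.80/1.35) = 2.69.

2.69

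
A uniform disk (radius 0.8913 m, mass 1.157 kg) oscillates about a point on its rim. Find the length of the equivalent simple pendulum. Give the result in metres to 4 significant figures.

1.337 m

The equivalent simple-pendulum length is L_eq = I/(md), where I is about the pivot and d = 0.89130 m.
I_cm = ½mR² = 0.45957 kg·m², so I = I_cm + md² = 0.45957 + 0.91914 = 1.3787 kg·m².
L_eq = 1.3787/(1.157 × 0.89130) = 1.337 m.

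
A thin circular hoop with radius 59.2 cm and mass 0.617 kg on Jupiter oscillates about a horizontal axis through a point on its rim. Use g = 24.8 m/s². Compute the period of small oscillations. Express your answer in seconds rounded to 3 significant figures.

1.37 s

I_cm = mr² = 0.2162 kg·m². The pivot is at distance d = 0.592 m from the centre of mass.
By the parallel-axis theorem, I = I_cm + md² = 0.2162 + 0.2162 = 0.4325 kg·m².
T = 2π√(I/(mgd)) = 2π√(0.4325/(0.617 × 24.8 × 0.592)) = 1.37 s.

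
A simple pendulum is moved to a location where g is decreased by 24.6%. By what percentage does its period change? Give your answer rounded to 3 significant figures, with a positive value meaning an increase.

T ∝ 1/√g, so T'/T = 1/√(0.7540) = 1.152.
Percentage change in T = (1.152 − 1) × 100% = 15.2%.

15.2%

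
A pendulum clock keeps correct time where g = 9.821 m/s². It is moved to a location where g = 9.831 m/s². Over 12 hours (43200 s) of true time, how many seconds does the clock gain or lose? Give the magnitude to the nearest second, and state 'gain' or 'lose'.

The clock's period scales as T ∝ 1/√g, so T'/T = √(9.821/9.831) = 0.999491.
In 43200 s of true time the clock registers 43200/0.999491 = 43222.0 s, so it gains 22 s.

gain 22 s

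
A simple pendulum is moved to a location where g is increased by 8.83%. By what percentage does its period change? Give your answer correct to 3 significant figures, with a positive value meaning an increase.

-4.14%

T ∝ 1/√g, so T'/T = 1/√(1.088) = 0.9586.
Percentage change in T = (0.9586 − 1) × 100% = -4.14%.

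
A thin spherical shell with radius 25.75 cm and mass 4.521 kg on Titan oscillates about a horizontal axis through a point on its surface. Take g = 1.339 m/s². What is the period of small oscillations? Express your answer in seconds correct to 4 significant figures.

I_cm = (2/3)mr² = 0.19985 kg·m². The pivot is at distance d = 0.2575 m from the centre of mass.
By the parallel-axis theorem, I = I_cm + md² = 0.19985 + 0.29977 = 0.49962 kg·m².
T = 2π√(I/(mgd)) = 2π√(0.49962/(4.521 × 1.339 × 0.2575)) = 3.557 s.

3.557 s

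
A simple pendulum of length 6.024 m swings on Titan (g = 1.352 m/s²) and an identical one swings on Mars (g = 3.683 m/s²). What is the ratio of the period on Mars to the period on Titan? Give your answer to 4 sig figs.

0.6059

T ∝ 1/√g, so T₂/T₁ = √(g₁/g₂) = √(1.352/3.683) = 0.6059.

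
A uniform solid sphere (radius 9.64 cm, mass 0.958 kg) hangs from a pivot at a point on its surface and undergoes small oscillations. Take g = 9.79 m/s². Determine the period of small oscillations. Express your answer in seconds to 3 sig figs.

0.738 s

I_cm = (2/5)mr² = 0.003561 kg·m². The pivot is at distance d = 0.0964 m from the centre of mass.
By the parallel-axis theorem, I = I_cm + md² = 0.003561 + 0.008903 = 0.01246 kg·m².
T = 2π√(I/(mgd)) = 2π√(0.01246/(0.958 × 9.79 × 0.0964)) = 0.738 s.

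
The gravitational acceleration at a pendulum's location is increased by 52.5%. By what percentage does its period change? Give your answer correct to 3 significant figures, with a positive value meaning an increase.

-19.0%

T ∝ 1/√g, so T'/T = 1/√(1.525) = 0.8098.
Percentage change in T = (0.8098 − 1) × 100% = -19.0%.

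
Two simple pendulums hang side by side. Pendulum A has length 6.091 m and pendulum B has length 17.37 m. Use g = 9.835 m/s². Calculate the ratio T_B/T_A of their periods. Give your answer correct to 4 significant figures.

T ∝ √L, so T_B/T_A = √(L_B/L_A) = √(17.37/6.091) = 1.689.

1.689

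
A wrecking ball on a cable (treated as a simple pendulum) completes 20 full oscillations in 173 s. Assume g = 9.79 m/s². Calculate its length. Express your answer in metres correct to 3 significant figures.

18.6 m

T = 173/20 = 8.650 s.
From T = 2π√(L/g), L = gT²/(4π²) = 9.79 × 8.650²/(4π²) = 18.6 m.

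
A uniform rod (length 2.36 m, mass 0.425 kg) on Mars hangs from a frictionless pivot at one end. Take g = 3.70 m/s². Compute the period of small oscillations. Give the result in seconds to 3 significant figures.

For a physical pendulum T = 2π√(I/(mgd)), with d = 1.180 m from pivot to centre of mass.
I_cm = mL²/12 = 0.425 × 2.36²/12 = 0.1973 kg·m²; I = I_cm + md² = 0.1973 + 0.425 × 1.180² = 0.7890 kg·m².
T = 2π√(0.7890/(0.425 × 3.70 × 1.180)) = 4.10 s.

4.10 s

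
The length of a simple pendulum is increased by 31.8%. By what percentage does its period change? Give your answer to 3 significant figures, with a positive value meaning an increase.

T ∝ √L, so T'/T = √(1.318) = 1.148.
Percentage change in T = (1.148 − 1) × 100% = 14.8%.

14.8%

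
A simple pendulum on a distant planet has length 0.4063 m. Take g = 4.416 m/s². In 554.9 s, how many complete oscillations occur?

291

T = 2π√(L/g) = 2π√(0.4063/4.416) = 1.9059 s.
Number of complete oscillations = ⌊554.9/1.9059⌋ = ⌊291.16⌋ = 291.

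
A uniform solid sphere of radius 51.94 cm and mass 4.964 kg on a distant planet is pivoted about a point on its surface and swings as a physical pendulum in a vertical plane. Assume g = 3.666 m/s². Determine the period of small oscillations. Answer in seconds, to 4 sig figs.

I_cm = (2/5)mr² = 0.53567 kg·m². The pivot is at distance d = 0.5194 m from the centre of mass.
By the parallel-axis theorem, I = I_cm + md² = 0.53567 + 1.3392 = 1.8748 kg·m².
T = 2π√(I/(mgd)) = 2π√(1.8748/(4.964 × 3.666 × 0.5194)) = 2.798 s.

2.798 s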